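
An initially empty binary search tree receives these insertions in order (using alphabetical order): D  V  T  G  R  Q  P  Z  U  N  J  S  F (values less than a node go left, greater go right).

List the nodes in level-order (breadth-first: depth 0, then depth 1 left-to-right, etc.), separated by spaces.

D V T Z G U F R Q S P N J

D: root
V: right child of D (depth 1)
T: left child of V (depth 2)
G: left child of T (depth 3)
R: right child of G (depth 4)
Q: left child of R (depth 5)
P: left child of Q (depth 6)
Z: right child of V (depth 2)
U: right child of T (depth 3)
N: left child of P (depth 7)
J: left child of N (depth 8)
S: right child of R (depth 5)
F: left child of G (depth 4)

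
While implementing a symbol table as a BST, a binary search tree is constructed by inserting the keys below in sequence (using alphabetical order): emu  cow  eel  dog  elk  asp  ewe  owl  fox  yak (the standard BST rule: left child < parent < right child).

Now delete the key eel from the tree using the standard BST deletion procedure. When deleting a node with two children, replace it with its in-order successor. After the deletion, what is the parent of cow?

emu

Insert emu: tree is empty, so emu becomes the root.
Insert cow: cow < emu → go left. Place as left child of emu.
Insert eel: eel < emu → go left; eel > cow → go right. Place as right child of cow.
Insert dog: dog < emu → go left; dog > cow → go right; dog < eel → go left. Place as left child of eel.
Insert elk: elk < emu → go left; elk > cow → go right; elk > eel → go right. Place as right child of eel.
Insert asp: asp < emu → go left; asp < cow → go left. Place as left child of cow.
Insert ewe: ewe > emu → go right. Place as right child of emu.
Insert owl: owl > emu → go right; owl > ewe → go right. Place as right child of ewe.
Insert fox: fox > emu → go right; fox > ewe → go right; fox < owl → go left. Place as left child of owl.
Insert yak: yak > emu → go right; yak > ewe → go right; yak > owl → go right. Place as right child of owl.

Delete eel (two children — replace with in-order successor).
After deletion, cow's parent is emu.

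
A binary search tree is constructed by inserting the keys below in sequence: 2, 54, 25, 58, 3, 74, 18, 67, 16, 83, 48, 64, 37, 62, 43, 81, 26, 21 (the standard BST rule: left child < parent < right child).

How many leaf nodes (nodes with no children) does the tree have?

6

Resulting structure (node: left, right):
  2: L=–, R=54
  54: L=25, R=58
  25: L=3, R=48
  58: L=–, R=74
  3: L=–, R=18
  74: L=67, R=83
  18: L=16, R=21
  67: L=64, R=–
  16: L=–, R=–
  83: L=81, R=–
  48: L=37, R=–
  64: L=62, R=–
  37: L=26, R=43
  62: L=–, R=–
  43: L=–, R=–
  81: L=–, R=–
  26: L=–, R=–
  21: L=–, R=–

Leaves: 16, 21, 26, 43, 62, 81 — 6 in total.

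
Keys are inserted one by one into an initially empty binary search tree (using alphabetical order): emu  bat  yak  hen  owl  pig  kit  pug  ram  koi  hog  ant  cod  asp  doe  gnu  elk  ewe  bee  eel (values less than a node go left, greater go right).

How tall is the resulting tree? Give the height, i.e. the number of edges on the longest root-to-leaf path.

emu: root
bat: left child of emu (depth 1)
yak: right child of emu (depth 1)
hen: left child of yak (depth 2)
owl: right child of hen (depth 3)
pig: right child of owl (depth 4)
kit: left child of owl (depth 4)
pug: right child of pig (depth 5)
ram: right child of pug (depth 6)
koi: right child of kit (depth 5)
hog: left child of kit (depth 5)
ant: left child of bat (depth 2)
cod: right child of bat (depth 2)
asp: right child of ant (depth 3)
doe: right child of cod (depth 3)
gnu: left child of hen (depth 3)
elk: right child of doe (depth 4)
ewe: left child of gnu (depth 4)
bee: left child of cod (depth 3)
eel: left child of elk (depth 5)

The deepest node is ram at depth 6.

6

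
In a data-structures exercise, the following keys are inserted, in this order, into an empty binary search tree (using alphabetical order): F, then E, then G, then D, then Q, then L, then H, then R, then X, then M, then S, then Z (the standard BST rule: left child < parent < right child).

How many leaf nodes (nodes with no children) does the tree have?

Insert F: tree is empty, so F becomes the root.
Insert E: E < F → go left. Place as left child of F.
Insert G: G > F → go right. Place as right child of F.
Insert D: D < F → go left; D < E → go left. Place as left child of E.
Insert Q: Q > F → go right; Q > G → go right. Place as right child of G.
Insert L: L > F → go right; L > G → go right; L < Q → go left. Place as left child of Q.
Insert H: H > F → go right; H > G → go right; H < Q → go left; H < L → go left. Place as left child of L.
Insert R: R > F → go right; R > G → go right; R > Q → go right. Place as right child of Q.
Insert X: X > F → go right; X > G → go right; X > Q → go right; X > R → go right. Place as right child of R.
Insert M: M > F → go right; M > G → go right; M < Q → go left; M > L → go right. Place as right child of L.
Insert S: S > F → go right; S > G → go right; S > Q → go right; S > R → go right; S < X → go left. Place as left child of X.
Insert Z: Z > F → go right; Z > G → go right; Z > Q → go right; Z > R → go right; Z > X → go right. Place as right child of X.

Leaves: D, H, M, S, Z — 5 in total.

5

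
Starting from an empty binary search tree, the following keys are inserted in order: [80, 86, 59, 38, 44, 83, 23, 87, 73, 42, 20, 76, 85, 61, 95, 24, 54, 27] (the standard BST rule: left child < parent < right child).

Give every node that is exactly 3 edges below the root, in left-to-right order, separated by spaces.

Insert 80: tree is empty, so 80 becomes the root.
Insert 86: 86 > 80 → go right. Place as right child of 80.
Insert 59: 59 < 80 → go left. Place as left child of 80.
Insert 38: 38 < 80 → go left; 38 < 59 → go left. Place as left child of 59.
Insert 44: 44 < 80 → go left; 44 < 59 → go left; 44 > 38 → go right. Place as right child of 38.
Insert 83: 83 > 80 → go right; 83 < 86 → go left. Place as left child of 86.
Insert 23: 23 < 80 → go left; 23 < 59 → go left; 23 < 38 → go left. Place as left child of 38.
Insert 87: 87 > 80 → go right; 87 > 86 → go right. Place as right child of 86.
Insert 73: 73 < 80 → go left; 73 > 59 → go right. Place as right child of 59.
Insert 42: 42 < 80 → go left; 42 < 59 → go left; 42 > 38 → go right; 42 < 44 → go left. Place as left child of 44.
Insert 20: 20 < 80 → go left; 20 < 59 → go left; 20 < 38 → go left; 20 < 23 → go left. Place as left child of 23.
Insert 76: 76 < 80 → go left; 76 > 59 → go right; 76 > 73 → go right. Place as right child of 73.
Insert 85: 85 > 80 → go right; 85 < 86 → go left; 85 > 83 → go right. Place as right child of 83.
Insert 61: 61 < 80 → go left; 61 > 59 → go right; 61 < 73 → go left. Place as left child of 73.
Insert 95: 95 > 80 → go right; 95 > 86 → go right; 95 > 87 → go right. Place as right child of 87.
Insert 24: 24 < 80 → go left; 24 < 59 → go left; 24 < 38 → go left; 24 > 23 → go right. Place as right child of 23.
Insert 54: 54 < 80 → go left; 54 < 59 → go left; 54 > 38 → go right; 54 > 44 → go right. Place as right child of 44.
Insert 27: 27 < 80 → go left; 27 < 59 → go left; 27 < 38 → go left; 27 > 23 → go right; 27 > 24 → go right. Place as right child of 24.

23 44 61 76 85 95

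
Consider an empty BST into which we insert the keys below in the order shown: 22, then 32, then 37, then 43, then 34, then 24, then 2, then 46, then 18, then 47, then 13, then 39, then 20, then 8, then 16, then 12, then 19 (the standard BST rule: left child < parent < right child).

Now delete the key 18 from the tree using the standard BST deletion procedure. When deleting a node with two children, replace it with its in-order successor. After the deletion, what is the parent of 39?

43

Resulting structure (node: left, right):
  22: L=2, R=32
  32: L=24, R=37
  37: L=34, R=43
  43: L=39, R=46
  34: L=–, R=–
  24: L=–, R=–
  2: L=–, R=18
  46: L=–, R=47
  18: L=13, R=20
  47: L=–, R=–
  13: L=8, R=16
  39: L=–, R=–
  20: L=19, R=–
  8: L=–, R=12
  16: L=–, R=–
  12: L=–, R=–
  19: L=–, R=–

Delete 18 (two children — replace with in-order successor).
After deletion, 39's parent is 43.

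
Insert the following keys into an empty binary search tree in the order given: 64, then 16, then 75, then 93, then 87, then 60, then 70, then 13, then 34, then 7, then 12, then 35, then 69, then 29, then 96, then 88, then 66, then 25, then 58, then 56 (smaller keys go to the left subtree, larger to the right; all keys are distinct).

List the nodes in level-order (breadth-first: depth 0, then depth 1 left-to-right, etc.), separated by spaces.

64: root
16: left child of 64 (depth 1)
75: right child of 64 (depth 1)
93: right child of 75 (depth 2)
87: left child of 93 (depth 3)
60: right child of 16 (depth 2)
70: left child of 75 (depth 2)
13: left child of 16 (depth 2)
34: left child of 60 (depth 3)
7: left child of 13 (depth 3)
12: right child of 7 (depth 4)
35: right child of 34 (depth 4)
69: left child of 70 (depth 3)
29: left child of 34 (depth 4)
96: right child of 93 (depth 3)
88: right child of 87 (depth 4)
66: left child of 69 (depth 4)
25: left child of 29 (depth 5)
58: right child of 35 (depth 5)
56: left child of 58 (depth 6)

64 16 75 13 60 70 93 7 34 69 87 96 12 29 35 66 88 25 58 56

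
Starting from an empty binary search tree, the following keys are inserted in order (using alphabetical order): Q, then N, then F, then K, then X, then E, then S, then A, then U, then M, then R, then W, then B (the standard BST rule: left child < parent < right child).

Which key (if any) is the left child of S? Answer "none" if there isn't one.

Q: root
N: left child of Q (depth 1)
F: left child of N (depth 2)
K: right child of F (depth 3)
X: right child of Q (depth 1)
E: left child of F (depth 3)
S: left child of X (depth 2)
A: left child of E (depth 4)
U: right child of S (depth 3)
M: right child of K (depth 4)
R: left child of S (depth 3)
W: right child of U (depth 4)
B: right child of A (depth 5)

R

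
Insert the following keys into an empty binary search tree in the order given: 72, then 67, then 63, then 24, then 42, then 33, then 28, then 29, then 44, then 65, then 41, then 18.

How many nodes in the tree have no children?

5

72: root
67: left child of 72 (depth 1)
63: left child of 67 (depth 2)
24: left child of 63 (depth 3)
42: right child of 24 (depth 4)
33: left child of 42 (depth 5)
28: left child of 33 (depth 6)
29: right child of 28 (depth 7)
44: right child of 42 (depth 5)
65: right child of 63 (depth 3)
41: right child of 33 (depth 6)
18: left child of 24 (depth 4)

Leaves: 18, 29, 41, 44, 65 — 5 in total.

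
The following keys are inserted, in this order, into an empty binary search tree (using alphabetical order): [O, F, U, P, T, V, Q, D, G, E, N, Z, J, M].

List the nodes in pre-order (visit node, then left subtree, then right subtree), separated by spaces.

Insert O: tree is empty, so O becomes the root.
Insert F: F < O → go left. Place as left child of O.
Insert U: U > O → go right. Place as right child of O.
Insert P: P > O → go right; P < U → go left. Place as left child of U.
Insert T: T > O → go right; T < U → go left; T > P → go right. Place as right child of P.
Insert V: V > O → go right; V > U → go right. Place as right child of U.
Insert Q: Q > O → go right; Q < U → go left; Q > P → go right; Q < T → go left. Place as left child of T.
Insert D: D < O → go left; D < F → go left. Place as left child of F.
Insert G: G < O → go left; G > F → go right. Place as right child of F.
Insert E: E < O → go left; E < F → go left; E > D → go right. Place as right child of D.
Insert N: N < O → go left; N > F → go right; N > G → go right. Place as right child of G.
Insert Z: Z > O → go right; Z > U → go right; Z > V → go right. Place as right child of V.
Insert J: J < O → go left; J > F → go right; J > G → go right; J < N → go left. Place as left child of N.
Insert M: M < O → go left; M > F → go right; M > G → go right; M < N → go left; M > J → go right. Place as right child of J.

O F D E G N J M U P T Q V Z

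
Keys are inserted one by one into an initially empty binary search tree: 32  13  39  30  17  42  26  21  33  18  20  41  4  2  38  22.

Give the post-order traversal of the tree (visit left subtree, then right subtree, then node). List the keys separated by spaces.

32: root
13: left child of 32 (depth 1)
39: right child of 32 (depth 1)
30: right child of 13 (depth 2)
17: left child of 30 (depth 3)
42: right child of 39 (depth 2)
26: right child of 17 (depth 4)
21: left child of 26 (depth 5)
33: left child of 39 (depth 2)
18: left child of 21 (depth 6)
20: right child of 18 (depth 7)
41: left child of 42 (depth 3)
4: left child of 13 (depth 2)
2: left child of 4 (depth 3)
38: right child of 33 (depth 3)
22: right child of 21 (depth 6)

2 4 20 18 22 21 26 17 30 13 38 33 41 42 39 32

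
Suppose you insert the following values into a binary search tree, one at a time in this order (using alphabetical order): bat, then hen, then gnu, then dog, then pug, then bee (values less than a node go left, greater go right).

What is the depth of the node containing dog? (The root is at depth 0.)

3

Insert bat: tree is empty, so bat becomes the root.
Insert hen: hen > bat → go right. Place as right child of bat.
Insert gnu: gnu > bat → go right; gnu < hen → go left. Place as left child of hen.
Insert dog: dog > bat → go right; dog < hen → go left; dog < gnu → go left. Place as left child of gnu.
Insert pug: pug > bat → go right; pug > hen → go right. Place as right child of hen.
Insert bee: bee > bat → go right; bee < hen → go left; bee < gnu → go left; bee < dog → go left. Place as left child of dog.

Path to dog: bat → hen → gnu → dog, which is 3 edges.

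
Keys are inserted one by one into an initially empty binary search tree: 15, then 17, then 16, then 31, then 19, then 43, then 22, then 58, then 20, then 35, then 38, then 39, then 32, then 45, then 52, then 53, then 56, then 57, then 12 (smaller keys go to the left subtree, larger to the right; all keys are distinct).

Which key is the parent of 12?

15: root
17: right child of 15 (depth 1)
16: left child of 17 (depth 2)
31: right child of 17 (depth 2)
19: left child of 31 (depth 3)
43: right child of 31 (depth 3)
22: right child of 19 (depth 4)
58: right child of 43 (depth 4)
20: left child of 22 (depth 5)
35: left child of 43 (depth 4)
38: right child of 35 (depth 5)
39: right child of 38 (depth 6)
32: left child of 35 (depth 5)
45: left child of 58 (depth 5)
52: right child of 45 (depth 6)
53: right child of 52 (depth 7)
56: right child of 53 (depth 8)
57: right child of 56 (depth 9)
12: left child of 15 (depth 1)

15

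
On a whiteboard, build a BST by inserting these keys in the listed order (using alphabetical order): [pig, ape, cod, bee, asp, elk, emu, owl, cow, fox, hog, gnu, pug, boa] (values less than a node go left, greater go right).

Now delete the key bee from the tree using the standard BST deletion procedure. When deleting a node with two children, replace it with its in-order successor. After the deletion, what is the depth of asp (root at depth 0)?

Insert pig: tree is empty, so pig becomes the root.
Insert ape: ape < pig → go left. Place as left child of pig.
Insert cod: cod < pig → go left; cod > ape → go right. Place as right child of ape.
Insert bee: bee < pig → go left; bee > ape → go right; bee < cod → go left. Place as left child of cod.
Insert asp: asp < pig → go left; asp > ape → go right; asp < cod → go left; asp < bee → go left. Place as left child of bee.
Insert elk: elk < pig → go left; elk > ape → go right; elk > cod → go right. Place as right child of cod.
Insert emu: emu < pig → go left; emu > ape → go right; emu > cod → go right; emu > elk → go right. Place as right child of elk.
Insert owl: owl < pig → go left; owl > ape → go right; owl > cod → go right; owl > elk → go right; owl > emu → go right. Place as right child of emu.
Insert cow: cow < pig → go left; cow > ape → go right; cow > cod → go right; cow < elk → go left. Place as left child of elk.
Insert fox: fox < pig → go left; fox > ape → go right; fox > cod → go right; fox > elk → go right; fox > emu → go right; fox < owl → go left. Place as left child of owl.
Insert hog: hog < pig → go left; hog > ape → go right; hog > cod → go right; hog > elk → go right; hog > emu → go right; hog < owl → go left; hog > fox → go right. Place as right child of fox.
Insert gnu: gnu < pig → go left; gnu > ape → go right; gnu > cod → go right; gnu > elk → go right; gnu > emu → go right; gnu < owl → go left; gnu > fox → go right; gnu < hog → go left. Place as left child of hog.
Insert pug: pug > pig → go right. Place as right child of pig.
Insert boa: boa < pig → go left; boa > ape → go right; boa < cod → go left; boa > bee → go right. Place as right child of bee.

Delete bee (two children — replace with in-order successor).
After deletion, path to asp: pig → ape → cod → boa → asp.

4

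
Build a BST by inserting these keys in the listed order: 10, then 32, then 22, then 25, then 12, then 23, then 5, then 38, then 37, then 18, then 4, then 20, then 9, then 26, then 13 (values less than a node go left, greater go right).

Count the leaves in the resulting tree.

7

Insert 10: tree is empty, so 10 becomes the root.
Insert 32: 32 > 10 → go right. Place as right child of 10.
Insert 22: 22 > 10 → go right; 22 < 32 → go left. Place as left child of 32.
Insert 25: 25 > 10 → go right; 25 < 32 → go left; 25 > 22 → go right. Place as right child of 22.
Insert 12: 12 > 10 → go right; 12 < 32 → go left; 12 < 22 → go left. Place as left child of 22.
Insert 23: 23 > 10 → go right; 23 < 32 → go left; 23 > 22 → go right; 23 < 25 → go left. Place as left child of 25.
Insert 5: 5 < 10 → go left. Place as left child of 10.
Insert 38: 38 > 10 → go right; 38 > 32 → go right. Place as right child of 32.
Insert 37: 37 > 10 → go right; 37 > 32 → go right; 37 < 38 → go left. Place as left child of 38.
Insert 18: 18 > 10 → go right; 18 < 32 → go left; 18 < 22 → go left; 18 > 12 → go right. Place as right child of 12.
Insert 4: 4 < 10 → go left; 4 < 5 → go left. Place as left child of 5.
Insert 20: 20 > 10 → go right; 20 < 32 → go left; 20 < 22 → go left; 20 > 12 → go right; 20 > 18 → go right. Place as right child of 18.
Insert 9: 9 < 10 → go left; 9 > 5 → go right. Place as right child of 5.
Insert 26: 26 > 10 → go right; 26 < 32 → go left; 26 > 22 → go right; 26 > 25 → go right. Place as right child of 25.
Insert 13: 13 > 10 → go right; 13 < 32 → go left; 13 < 22 → go left; 13 > 12 → go right; 13 < 18 → go left. Place as left child of 18.

Leaves: 4, 9, 13, 20, 23, 26, 37 — 7 in total.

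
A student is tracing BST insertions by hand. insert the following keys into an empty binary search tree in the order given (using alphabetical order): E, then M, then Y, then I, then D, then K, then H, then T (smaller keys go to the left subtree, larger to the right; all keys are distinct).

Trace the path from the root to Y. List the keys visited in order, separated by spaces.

E M Y

Resulting structure (node: left, right):
  E: L=D, R=M
  M: L=I, R=Y
  Y: L=T, R=–
  I: L=H, R=K
  D: L=–, R=–
  K: L=–, R=–
  H: L=–, R=–
  T: L=–, R=–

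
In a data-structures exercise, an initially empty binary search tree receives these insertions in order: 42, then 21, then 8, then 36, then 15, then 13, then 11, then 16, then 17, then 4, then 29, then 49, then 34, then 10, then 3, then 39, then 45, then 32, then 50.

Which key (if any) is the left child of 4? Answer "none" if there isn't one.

Insert 42: tree is empty, so 42 becomes the root.
Insert 21: 21 < 42 → go left. Place as left child of 42.
Insert 8: 8 < 42 → go left; 8 < 21 → go left. Place as left child of 21.
Insert 36: 36 < 42 → go left; 36 > 21 → go right. Place as right child of 21.
Insert 15: 15 < 42 → go left; 15 < 21 → go left; 15 > 8 → go right. Place as right child of 8.
Insert 13: 13 < 42 → go left; 13 < 21 → go left; 13 > 8 → go right; 13 < 15 → go left. Place as left child of 15.
Insert 11: 11 < 42 → go left; 11 < 21 → go left; 11 > 8 → go right; 11 < 15 → go left; 11 < 13 → go left. Place as left child of 13.
Insert 16: 16 < 42 → go left; 16 < 21 → go left; 16 > 8 → go right; 16 > 15 → go right. Place as right child of 15.
Insert 17: 17 < 42 → go left; 17 < 21 → go left; 17 > 8 → go right; 17 > 15 → go right; 17 > 16 → go right. Place as right child of 16.
Insert 4: 4 < 42 → go left; 4 < 21 → go left; 4 < 8 → go left. Place as left child of 8.
Insert 29: 29 < 42 → go left; 29 > 21 → go right; 29 < 36 → go left. Place as left child of 36.
Insert 49: 49 > 42 → go right. Place as right child of 42.
Insert 34: 34 < 42 → go left; 34 > 21 → go right; 34 < 36 → go left; 34 > 29 → go right. Place as right child of 29.
Insert 10: 10 < 42 → go left; 10 < 21 → go left; 10 > 8 → go right; 10 < 15 → go left; 10 < 13 → go left; 10 < 11 → go left. Place as left child of 11.
Insert 3: 3 < 42 → go left; 3 < 21 → go left; 3 < 8 → go left; 3 < 4 → go left. Place as left child of 4.
Insert 39: 39 < 42 → go left; 39 > 21 → go right; 39 > 36 → go right. Place as right child of 36.
Insert 45: 45 > 42 → go right; 45 < 49 → go left. Place as left child of 49.
Insert 32: 32 < 42 → go left; 32 > 21 → go right; 32 < 36 → go left; 32 > 29 → go right; 32 < 34 → go left. Place as left child of 34.
Insert 50: 50 > 42 → go right; 50 > 49 → go right. Place as right child of 49.

3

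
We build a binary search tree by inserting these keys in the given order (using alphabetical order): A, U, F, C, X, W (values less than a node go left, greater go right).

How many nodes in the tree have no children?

2

Resulting structure (node: left, right):
  A: L=–, R=U
  U: L=F, R=X
  F: L=C, R=–
  C: L=–, R=–
  X: L=W, R=–
  W: L=–, R=–

Leaves: C, W — 2 in total.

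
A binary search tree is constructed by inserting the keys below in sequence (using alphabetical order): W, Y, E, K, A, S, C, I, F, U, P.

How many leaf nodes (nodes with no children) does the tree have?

Insert W: tree is empty, so W becomes the root.
Insert Y: Y > W → go right. Place as right child of W.
Insert E: E < W → go left. Place as left child of W.
Insert K: K < W → go left; K > E → go right. Place as right child of E.
Insert A: A < W → go left; A < E → go left. Place as left child of E.
Insert S: S < W → go left; S > E → go right; S > K → go right. Place as right child of K.
Insert C: C < W → go left; C < E → go left; C > A → go right. Place as right child of A.
Insert I: I < W → go left; I > E → go right; I < K → go left. Place as left child of K.
Insert F: F < W → go left; F > E → go right; F < K → go left; F < I → go left. Place as left child of I.
Insert U: U < W → go left; U > E → go right; U > K → go right; U > S → go right. Place as right child of S.
Insert P: P < W → go left; P > E → go right; P > K → go right; P < S → go left. Place as left child of S.

Leaves: C, F, P, U, Y — 5 in total.

5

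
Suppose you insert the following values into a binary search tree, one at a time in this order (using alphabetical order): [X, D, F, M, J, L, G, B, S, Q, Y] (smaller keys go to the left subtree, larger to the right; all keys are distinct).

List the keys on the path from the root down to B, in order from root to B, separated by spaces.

Insert X: tree is empty, so X becomes the root.
Insert D: D < X → go left. Place as left child of X.
Insert F: F < X → go left; F > D → go right. Place as right child of D.
Insert M: M < X → go left; M > D → go right; M > F → go right. Place as right child of F.
Insert J: J < X → go left; J > D → go right; J > F → go right; J < M → go left. Place as left child of M.
Insert L: L < X → go left; L > D → go right; L > F → go right; L < M → go left; L > J → go right. Place as right child of J.
Insert G: G < X → go left; G > D → go right; G > F → go right; G < M → go left; G < J → go left. Place as left child of J.
Insert B: B < X → go left; B < D → go left. Place as left child of D.
Insert S: S < X → go left; S > D → go right; S > F → go right; S > M → go right. Place as right child of M.
Insert Q: Q < X → go left; Q > D → go right; Q > F → go right; Q > M → go right; Q < S → go left. Place as left child of S.
Insert Y: Y > X → go right. Place as right child of X.

X D B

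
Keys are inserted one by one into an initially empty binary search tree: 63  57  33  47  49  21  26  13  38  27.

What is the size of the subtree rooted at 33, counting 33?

8

Resulting structure (node: left, right):
  63: L=57, R=–
  57: L=33, R=–
  33: L=21, R=47
  47: L=38, R=49
  49: L=–, R=–
  21: L=13, R=26
  26: L=–, R=27
  13: L=–, R=–
  38: L=–, R=–
  27: L=–, R=–

Subtree rooted at 33 contains: 33, 21, 13, 26, 27, 47, 38, 49 — 8 nodes.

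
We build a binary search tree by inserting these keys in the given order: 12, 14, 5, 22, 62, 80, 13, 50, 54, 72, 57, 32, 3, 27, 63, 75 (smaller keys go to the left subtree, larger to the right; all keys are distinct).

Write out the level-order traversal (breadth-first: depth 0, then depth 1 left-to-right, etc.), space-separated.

12 5 14 3 13 22 62 50 80 32 54 72 27 57 63 75

Insert 12: tree is empty, so 12 becomes the root.
Insert 14: 14 > 12 → go right. Place as right child of 12.
Insert 5: 5 < 12 → go left. Place as left child of 12.
Insert 22: 22 > 12 → go right; 22 > 14 → go right. Place as right child of 14.
Insert 62: 62 > 12 → go right; 62 > 14 → go right; 62 > 22 → go right. Place as right child of 22.
Insert 80: 80 > 12 → go right; 80 > 14 → go right; 80 > 22 → go right; 80 > 62 → go right. Place as right child of 62.
Insert 13: 13 > 12 → go right; 13 < 14 → go left. Place as left child of 14.
Insert 50: 50 > 12 → go right; 50 > 14 → go right; 50 > 22 → go right; 50 < 62 → go left. Place as left child of 62.
Insert 54: 54 > 12 → go right; 54 > 14 → go right; 54 > 22 → go right; 54 < 62 → go left; 54 > 50 → go right. Place as right child of 50.
Insert 72: 72 > 12 → go right; 72 > 14 → go right; 72 > 22 → go right; 72 > 62 → go right; 72 < 80 → go left. Place as left child of 80.
Insert 57: 57 > 12 → go right; 57 > 14 → go right; 57 > 22 → go right; 57 < 62 → go left; 57 > 50 → go right; 57 > 54 → go right. Place as right child of 54.
Insert 32: 32 > 12 → go right; 32 > 14 → go right; 32 > 22 → go right; 32 < 62 → go left; 32 < 50 → go left. Place as left child of 50.
Insert 3: 3 < 12 → go left; 3 < 5 → go left. Place as left child of 5.
Insert 27: 27 > 12 → go right; 27 > 14 → go right; 27 > 22 → go right; 27 < 62 → go left; 27 < 50 → go left; 27 < 32 → go left. Place as left child of 32.
Insert 63: 63 > 12 → go right; 63 > 14 → go right; 63 > 22 → go right; 63 > 62 → go right; 63 < 80 → go left; 63 < 72 → go left. Place as left child of 72.
Insert 75: 75 > 12 → go right; 75 > 14 → go right; 75 > 22 → go right; 75 > 62 → go right; 75 < 80 → go left; 75 > 72 → go right. Place as right child of 72.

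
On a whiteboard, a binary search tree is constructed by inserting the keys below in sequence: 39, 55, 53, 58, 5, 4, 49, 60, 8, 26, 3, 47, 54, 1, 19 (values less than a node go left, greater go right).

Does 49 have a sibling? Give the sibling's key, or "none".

Resulting structure (node: left, right):
  39: L=5, R=55
  55: L=53, R=58
  53: L=49, R=54
  58: L=–, R=60
  5: L=4, R=8
  4: L=3, R=–
  49: L=47, R=–
  60: L=–, R=–
  8: L=–, R=26
  26: L=19, R=–
  3: L=1, R=–
  47: L=–, R=–
  54: L=–, R=–
  1: L=–, R=–
  19: L=–, R=–

49's parent is 53; the other child of 53 is 54.

54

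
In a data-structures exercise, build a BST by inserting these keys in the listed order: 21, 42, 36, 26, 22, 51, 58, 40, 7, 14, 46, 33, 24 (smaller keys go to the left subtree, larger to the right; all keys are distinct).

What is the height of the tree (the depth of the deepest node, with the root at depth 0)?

Insert 21: tree is empty, so 21 becomes the root.
Insert 42: 42 > 21 → go right. Place as right child of 21.
Insert 36: 36 > 21 → go right; 36 < 42 → go left. Place as left child of 42.
Insert 26: 26 > 21 → go right; 26 < 42 → go left; 26 < 36 → go left. Place as left child of 36.
Insert 22: 22 > 21 → go right; 22 < 42 → go left; 22 < 36 → go left; 22 < 26 → go left. Place as left child of 26.
Insert 51: 51 > 21 → go right; 51 > 42 → go right. Place as right child of 42.
Insert 58: 58 > 21 → go right; 58 > 42 → go right; 58 > 51 → go right. Place as right child of 51.
Insert 40: 40 > 21 → go right; 40 < 42 → go left; 40 > 36 → go right. Place as right child of 36.
Insert 7: 7 < 21 → go left. Place as left child of 21.
Insert 14: 14 < 21 → go left; 14 > 7 → go right. Place as right child of 7.
Insert 46: 46 > 21 → go right; 46 > 42 → go right; 46 < 51 → go left. Place as left child of 51.
Insert 33: 33 > 21 → go right; 33 < 42 → go left; 33 < 36 → go left; 33 > 26 → go right. Place as right child of 26.
Insert 24: 24 > 21 → go right; 24 < 42 → go left; 24 < 36 → go left; 24 < 26 → go left; 24 > 22 → go right. Place as right child of 22.

The deepest node is 24 at depth 5.

5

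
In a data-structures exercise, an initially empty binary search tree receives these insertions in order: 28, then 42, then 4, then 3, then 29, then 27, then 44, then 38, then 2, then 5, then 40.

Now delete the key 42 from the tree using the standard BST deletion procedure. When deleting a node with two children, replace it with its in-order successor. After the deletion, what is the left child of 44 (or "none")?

Resulting structure (node: left, right):
  28: L=4, R=42
  42: L=29, R=44
  4: L=3, R=27
  3: L=2, R=–
  29: L=–, R=38
  27: L=5, R=–
  44: L=–, R=–
  38: L=–, R=40
  2: L=–, R=–
  5: L=–, R=–
  40: L=–, R=–

Delete 42 (two children — replace with in-order successor).
After deletion, 44's left child: 29.

29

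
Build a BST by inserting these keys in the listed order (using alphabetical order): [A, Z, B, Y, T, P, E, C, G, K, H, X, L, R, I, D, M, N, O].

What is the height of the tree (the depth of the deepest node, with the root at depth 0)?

A: root
Z: right child of A (depth 1)
B: left child of Z (depth 2)
Y: right child of B (depth 3)
T: left child of Y (depth 4)
P: left child of T (depth 5)
E: left child of P (depth 6)
C: left child of E (depth 7)
G: right child of E (depth 7)
K: right child of G (depth 8)
H: left child of K (depth 9)
X: right child of T (depth 5)
L: right child of K (depth 9)
R: right child of P (depth 6)
I: right child of H (depth 10)
D: right child of C (depth 8)
M: right child of L (depth 10)
N: right child of M (depth 11)
O: right child of N (depth 12)

The deepest node is O at depth 12.

12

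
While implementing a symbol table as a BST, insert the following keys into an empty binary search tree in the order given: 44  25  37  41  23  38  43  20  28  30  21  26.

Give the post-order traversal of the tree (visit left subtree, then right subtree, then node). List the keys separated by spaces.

Insert 44: tree is empty, so 44 becomes the root.
Insert 25: 25 < 44 → go left. Place as left child of 44.
Insert 37: 37 < 44 → go left; 37 > 25 → go right. Place as right child of 25.
Insert 41: 41 < 44 → go left; 41 > 25 → go right; 41 > 37 → go right. Place as right child of 37.
Insert 23: 23 < 44 → go left; 23 < 25 → go left. Place as left child of 25.
Insert 38: 38 < 44 → go left; 38 > 25 → go right; 38 > 37 → go right; 38 < 41 → go left. Place as left child of 41.
Insert 43: 43 < 44 → go left; 43 > 25 → go right; 43 > 37 → go right; 43 > 41 → go right. Place as right child of 41.
Insert 20: 20 < 44 → go left; 20 < 25 → go left; 20 < 23 → go left. Place as left child of 23.
Insert 28: 28 < 44 → go left; 28 > 25 → go right; 28 < 37 → go left. Place as left child of 37.
Insert 30: 30 < 44 → go left; 30 > 25 → go right; 30 < 37 → go left; 30 > 28 → go right. Place as right child of 28.
Insert 21: 21 < 44 → go left; 21 < 25 → go left; 21 < 23 → go left; 21 > 20 → go right. Place as right child of 20.
Insert 26: 26 < 44 → go left; 26 > 25 → go right; 26 < 37 → go left; 26 < 28 → go left. Place as left child of 28.

21 20 23 26 30 28 38 43 41 37 25 44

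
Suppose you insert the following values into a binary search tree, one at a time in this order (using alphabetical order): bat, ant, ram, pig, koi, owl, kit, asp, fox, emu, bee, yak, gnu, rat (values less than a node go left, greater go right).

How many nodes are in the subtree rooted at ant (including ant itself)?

2

Insert bat: tree is empty, so bat becomes the root.
Insert ant: ant < bat → go left. Place as left child of bat.
Insert ram: ram > bat → go right. Place as right child of bat.
Insert pig: pig > bat → go right; pig < ram → go left. Place as left child of ram.
Insert koi: koi > bat → go right; koi < ram → go left; koi < pig → go left. Place as left child of pig.
Insert owl: owl > bat → go right; owl < ram → go left; owl < pig → go left; owl > koi → go right. Place as right child of koi.
Insert kit: kit > bat → go right; kit < ram → go left; kit < pig → go left; kit < koi → go left. Place as left child of koi.
Insert asp: asp < bat → go left; asp > ant → go right. Place as right child of ant.
Insert fox: fox > bat → go right; fox < ram → go left; fox < pig → go left; fox < koi → go left; fox < kit → go left. Place as left child of kit.
Insert emu: emu > bat → go right; emu < ram → go left; emu < pig → go left; emu < koi → go left; emu < kit → go left; emu < fox → go left. Place as left child of fox.
Insert bee: bee > bat → go right; bee < ram → go left; bee < pig → go left; bee < koi → go left; bee < kit → go left; bee < fox → go left; bee < emu → go left. Place as left child of emu.
Insert yak: yak > bat → go right; yak > ram → go right. Place as right child of ram.
Insert gnu: gnu > bat → go right; gnu < ram → go left; gnu < pig → go left; gnu < koi → go left; gnu < kit → go left; gnu > fox → go right. Place as right child of fox.
Insert rat: rat > bat → go right; rat > ram → go right; rat < yak → go left. Place as left child of yak.

Subtree rooted at ant contains: ant, asp — 2 nodes.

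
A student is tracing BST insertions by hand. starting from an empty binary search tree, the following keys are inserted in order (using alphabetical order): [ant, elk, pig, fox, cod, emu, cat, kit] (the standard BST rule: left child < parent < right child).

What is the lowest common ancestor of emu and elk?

elk

Resulting structure (node: left, right):
  ant: L=–, R=elk
  elk: L=cod, R=pig
  pig: L=fox, R=–
  fox: L=emu, R=kit
  cod: L=cat, R=–
  emu: L=–, R=–
  cat: L=–, R=–
  kit: L=–, R=–

Path to emu: ant → elk → pig → fox → emu
Path to elk: ant → elk
elk lies on both paths and is an ancestor of the other node.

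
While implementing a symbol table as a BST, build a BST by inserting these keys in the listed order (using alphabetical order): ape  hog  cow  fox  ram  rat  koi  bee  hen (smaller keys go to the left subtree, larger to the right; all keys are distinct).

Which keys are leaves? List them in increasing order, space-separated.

bee hen koi rat

Insert ape: tree is empty, so ape becomes the root.
Insert hog: hog > ape → go right. Place as right child of ape.
Insert cow: cow > ape → go right; cow < hog → go left. Place as left child of hog.
Insert fox: fox > ape → go right; fox < hog → go left; fox > cow → go right. Place as right child of cow.
Insert ram: ram > ape → go right; ram > hog → go right. Place as right child of hog.
Insert rat: rat > ape → go right; rat > hog → go right; rat > ram → go right. Place as right child of ram.
Insert koi: koi > ape → go right; koi > hog → go right; koi < ram → go left. Place as left child of ram.
Insert bee: bee > ape → go right; bee < hog → go left; bee < cow → go left. Place as left child of cow.
Insert hen: hen > ape → go right; hen < hog → go left; hen > cow → go right; hen > fox → go right. Place as right child of fox.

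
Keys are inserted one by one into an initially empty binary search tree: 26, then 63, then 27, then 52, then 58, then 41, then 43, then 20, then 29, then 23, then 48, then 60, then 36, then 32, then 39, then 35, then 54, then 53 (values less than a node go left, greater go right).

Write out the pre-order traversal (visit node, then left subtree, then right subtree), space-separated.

Resulting structure (node: left, right):
  26: L=20, R=63
  63: L=27, R=–
  27: L=–, R=52
  52: L=41, R=58
  58: L=54, R=60
  41: L=29, R=43
  43: L=–, R=48
  20: L=–, R=23
  29: L=–, R=36
  23: L=–, R=–
  48: L=–, R=–
  60: L=–, R=–
  36: L=32, R=39
  32: L=–, R=35
  39: L=–, R=–
  35: L=–, R=–
  54: L=53, R=–
  53: L=–, R=–

26 20 23 63 27 52 41 29 36 32 35 39 43 48 58 54 53 60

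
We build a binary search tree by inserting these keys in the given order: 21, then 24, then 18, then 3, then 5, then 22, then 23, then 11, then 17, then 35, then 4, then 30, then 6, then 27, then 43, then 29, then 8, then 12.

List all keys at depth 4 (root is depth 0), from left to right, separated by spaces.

4 11 27

Insert 21: tree is empty, so 21 becomes the root.
Insert 24: 24 > 21 → go right. Place as right child of 21.
Insert 18: 18 < 21 → go left. Place as left child of 21.
Insert 3: 3 < 21 → go left; 3 < 18 → go left. Place as left child of 18.
Insert 5: 5 < 21 → go left; 5 < 18 → go left; 5 > 3 → go right. Place as right child of 3.
Insert 22: 22 > 21 → go right; 22 < 24 → go left. Place as left child of 24.
Insert 23: 23 > 21 → go right; 23 < 24 → go left; 23 > 22 → go right. Place as right child of 22.
Insert 11: 11 < 21 → go left; 11 < 18 → go left; 11 > 3 → go right; 11 > 5 → go right. Place as right child of 5.
Insert 17: 17 < 21 → go left; 17 < 18 → go left; 17 > 3 → go right; 17 > 5 → go right; 17 > 11 → go right. Place as right child of 11.
Insert 35: 35 > 21 → go right; 35 > 24 → go right. Place as right child of 24.
Insert 4: 4 < 21 → go left; 4 < 18 → go left; 4 > 3 → go right; 4 < 5 → go left. Place as left child of 5.
Insert 30: 30 > 21 → go right; 30 > 24 → go right; 30 < 35 → go left. Place as left child of 35.
Insert 6: 6 < 21 → go left; 6 < 18 → go left; 6 > 3 → go right; 6 > 5 → go right; 6 < 11 → go left. Place as left child of 11.
Insert 27: 27 > 21 → go right; 27 > 24 → go right; 27 < 35 → go left; 27 < 30 → go left. Place as left child of 30.
Insert 43: 43 > 21 → go right; 43 > 24 → go right; 43 > 35 → go right. Place as right child of 35.
Insert 29: 29 > 21 → go right; 29 > 24 → go right; 29 < 35 → go left; 29 < 30 → go left; 29 > 27 → go right. Place as right child of 27.
Insert 8: 8 < 21 → go left; 8 < 18 → go left; 8 > 3 → go right; 8 > 5 → go right; 8 < 11 → go left; 8 > 6 → go right. Place as right child of 6.
Insert 12: 12 < 21 → go left; 12 < 18 → go left; 12 > 3 → go right; 12 > 5 → go right; 12 > 11 → go right; 12 < 17 → go left. Place as left child of 17.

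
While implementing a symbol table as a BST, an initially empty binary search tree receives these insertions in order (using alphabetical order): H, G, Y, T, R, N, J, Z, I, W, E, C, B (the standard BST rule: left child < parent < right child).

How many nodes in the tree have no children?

4

H: root
G: left child of H (depth 1)
Y: right child of H (depth 1)
T: left child of Y (depth 2)
R: left child of T (depth 3)
N: left child of R (depth 4)
J: left child of N (depth 5)
Z: right child of Y (depth 2)
I: left child of J (depth 6)
W: right child of T (depth 3)
E: left child of G (depth 2)
C: left child of E (depth 3)
B: left child of C (depth 4)

Leaves: B, I, W, Z — 4 in total.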